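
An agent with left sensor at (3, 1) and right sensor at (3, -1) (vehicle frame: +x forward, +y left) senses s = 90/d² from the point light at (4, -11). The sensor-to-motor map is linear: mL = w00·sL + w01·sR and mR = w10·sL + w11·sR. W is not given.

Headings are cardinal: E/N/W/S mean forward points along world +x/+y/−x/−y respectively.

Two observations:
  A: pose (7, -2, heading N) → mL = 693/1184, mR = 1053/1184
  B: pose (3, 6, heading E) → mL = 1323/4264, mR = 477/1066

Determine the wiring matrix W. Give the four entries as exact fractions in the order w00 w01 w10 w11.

obs A: pose=(7,-2,N) → sL=45/74, sR=9/16, mL=693/1184, mR=1053/1184
obs B: pose=(3,6,E) → sL=45/164, sR=9/26, mL=1323/4264, mR=477/1066
sensor matrix S = [[45/74, 9/16], [45/164, 9/26]]; det S = 70875/1262144
solve [mL_A; mL_B] = S·[w00; w01] and [mR_A; mR_B] = S·[w10; w11]:
  w00 = 1/2, w01 = 1/2, w10 = 1, w11 = 1/2

1/2 1/2 1 1/2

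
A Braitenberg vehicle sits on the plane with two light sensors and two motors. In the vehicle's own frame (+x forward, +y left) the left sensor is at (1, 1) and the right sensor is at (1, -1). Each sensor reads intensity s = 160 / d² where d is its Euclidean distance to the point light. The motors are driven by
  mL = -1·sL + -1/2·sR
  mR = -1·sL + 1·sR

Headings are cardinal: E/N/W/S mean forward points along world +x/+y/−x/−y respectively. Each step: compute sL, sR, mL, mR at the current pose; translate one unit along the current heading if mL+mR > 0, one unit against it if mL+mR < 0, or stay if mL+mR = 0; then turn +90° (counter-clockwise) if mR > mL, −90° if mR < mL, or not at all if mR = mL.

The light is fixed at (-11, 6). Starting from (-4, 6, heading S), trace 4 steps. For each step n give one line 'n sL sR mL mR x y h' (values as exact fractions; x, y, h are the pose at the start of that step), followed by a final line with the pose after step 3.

n=0: pose=(-4,6,S); sL=32/13, sR=160/37; mL=-2224/481, mR=896/481; mL+mR=-1328/481 → advance -1; mR−mL=240/37 → turn +1·90°
n=1: pose=(-4,7,E); sL=40/17, sR=5/2; mL=-245/68, mR=5/34; mL+mR=-235/68 → advance -1; mR−mL=15/4 → turn +1·90°
n=2: pose=(-5,7,N); sL=160/29, sR=160/53; mL=-10800/1537, mR=-3840/1537; mL+mR=-14640/1537 → advance -1; mR−mL=240/53 → turn +1·90°
n=3: pose=(-5,6,W); sL=80/13, sR=80/13; mL=-120/13, mR=0; mL+mR=-120/13 → advance -1; mR−mL=120/13 → turn +1·90°

0 32/13 160/37 -2224/481 896/481 -4 6 S
1 40/17 5/2 -245/68 5/34 -4 7 E
2 160/29 160/53 -10800/1537 -3840/1537 -5 7 N
3 80/13 80/13 -120/13 0 -5 6 W
final -4 6 S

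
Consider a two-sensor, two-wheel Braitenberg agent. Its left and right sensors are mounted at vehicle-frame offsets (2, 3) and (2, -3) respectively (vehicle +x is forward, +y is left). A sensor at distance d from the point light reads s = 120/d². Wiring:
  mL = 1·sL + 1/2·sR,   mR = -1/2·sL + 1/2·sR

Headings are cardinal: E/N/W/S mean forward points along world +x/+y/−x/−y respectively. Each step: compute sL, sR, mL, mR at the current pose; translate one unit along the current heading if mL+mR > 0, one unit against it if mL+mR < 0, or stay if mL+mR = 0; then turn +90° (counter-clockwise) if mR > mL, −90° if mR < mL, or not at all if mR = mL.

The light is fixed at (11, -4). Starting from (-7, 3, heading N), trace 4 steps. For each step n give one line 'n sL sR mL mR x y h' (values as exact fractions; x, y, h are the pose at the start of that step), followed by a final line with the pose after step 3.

0 20/87 20/51 210/493 40/493 -7 3 N
1 120/377 120/281 56340/105937 5760/105937 -7 4 E
2 15/29 30/109 2070/3161 -765/6322 -6 4 S
3 120/377 120/461 77940/173797 -5040/173797 -6 3 W
final -7 3 N

n=0: pose=(-7,3,N); sL=20/87, sR=20/51; mL=210/493, mR=40/493; mL+mR=250/493 → advance +1; mR−mL=-10/29 → turn -1·90°
n=1: pose=(-7,4,E); sL=120/377, sR=120/281; mL=56340/105937, mR=5760/105937; mL+mR=62100/105937 → advance +1; mR−mL=-180/377 → turn -1·90°
n=2: pose=(-6,4,S); sL=15/29, sR=30/109; mL=2070/3161, mR=-765/6322; mL+mR=3375/6322 → advance +1; mR−mL=-45/58 → turn -1·90°
n=3: pose=(-6,3,W); sL=120/377, sR=120/461; mL=77940/173797, mR=-5040/173797; mL+mR=72900/173797 → advance +1; mR−mL=-180/377 → turn -1·90°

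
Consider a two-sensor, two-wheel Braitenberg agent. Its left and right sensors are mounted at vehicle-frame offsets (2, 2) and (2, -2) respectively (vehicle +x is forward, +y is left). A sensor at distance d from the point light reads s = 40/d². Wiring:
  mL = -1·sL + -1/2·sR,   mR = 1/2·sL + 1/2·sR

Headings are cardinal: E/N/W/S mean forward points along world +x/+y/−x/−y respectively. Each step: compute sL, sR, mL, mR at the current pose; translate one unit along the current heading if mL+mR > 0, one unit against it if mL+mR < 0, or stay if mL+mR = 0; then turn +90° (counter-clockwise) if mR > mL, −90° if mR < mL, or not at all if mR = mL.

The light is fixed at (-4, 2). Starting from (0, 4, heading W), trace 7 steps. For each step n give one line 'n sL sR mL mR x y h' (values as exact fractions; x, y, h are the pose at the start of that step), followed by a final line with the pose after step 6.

0 10 2 -11 6 0 4 W
1 40/49 40/9 -1340/441 1160/441 1 4 S
2 20/37 4/5 -174/185 124/185 1 5 E
3 40/29 40/61 -3020/1769 1800/1769 0 5 N
4 10 2 -11 6 0 4 W
5 40/49 40/9 -1340/441 1160/441 1 4 S
6 20/37 4/5 -174/185 124/185 1 5 E
final 0 5 N

n=0: pose=(0,4,W); sL=10, sR=2; mL=-11, mR=6; mL+mR=-5 → advance -1; mR−mL=17 → turn +1·90°
n=1: pose=(1,4,S); sL=40/49, sR=40/9; mL=-1340/441, mR=1160/441; mL+mR=-20/49 → advance -1; mR−mL=2500/441 → turn +1·90°
n=2: pose=(1,5,E); sL=20/37, sR=4/5; mL=-174/185, mR=124/185; mL+mR=-10/37 → advance -1; mR−mL=298/185 → turn +1·90°
n=3: pose=(0,5,N); sL=40/29, sR=40/61; mL=-3020/1769, mR=1800/1769; mL+mR=-20/29 → advance -1; mR−mL=4820/1769 → turn +1·90°
n=4: pose=(0,4,W); sL=10, sR=2; mL=-11, mR=6; mL+mR=-5 → advance -1; mR−mL=17 → turn +1·90°
n=5: pose=(1,4,S); sL=40/49, sR=40/9; mL=-1340/441, mR=1160/441; mL+mR=-20/49 → advance -1; mR−mL=2500/441 → turn +1·90°
n=6: pose=(1,5,E); sL=20/37, sR=4/5; mL=-174/185, mR=124/185; mL+mR=-10/37 → advance -1; mR−mL=298/185 → turn +1·90°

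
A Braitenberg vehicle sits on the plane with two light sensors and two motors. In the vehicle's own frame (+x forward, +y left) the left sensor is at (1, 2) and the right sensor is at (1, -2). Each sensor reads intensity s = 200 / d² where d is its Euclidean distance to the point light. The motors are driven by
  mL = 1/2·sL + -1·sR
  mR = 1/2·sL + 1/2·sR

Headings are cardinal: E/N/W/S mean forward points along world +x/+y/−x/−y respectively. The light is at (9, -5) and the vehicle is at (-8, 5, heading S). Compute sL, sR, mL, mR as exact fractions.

left sensor world pos  = (-6, 4); dL² = 306
right sensor world pos = (-10, 4); dR² = 442
sL = 200/306 = 100/153
sR = 200/442 = 100/221
mL = 1/2·sL + -1·sR = -250/1989
mR = 1/2·sL + 1/2·sR = 1100/1989

100/153 100/221 -250/1989 1100/1989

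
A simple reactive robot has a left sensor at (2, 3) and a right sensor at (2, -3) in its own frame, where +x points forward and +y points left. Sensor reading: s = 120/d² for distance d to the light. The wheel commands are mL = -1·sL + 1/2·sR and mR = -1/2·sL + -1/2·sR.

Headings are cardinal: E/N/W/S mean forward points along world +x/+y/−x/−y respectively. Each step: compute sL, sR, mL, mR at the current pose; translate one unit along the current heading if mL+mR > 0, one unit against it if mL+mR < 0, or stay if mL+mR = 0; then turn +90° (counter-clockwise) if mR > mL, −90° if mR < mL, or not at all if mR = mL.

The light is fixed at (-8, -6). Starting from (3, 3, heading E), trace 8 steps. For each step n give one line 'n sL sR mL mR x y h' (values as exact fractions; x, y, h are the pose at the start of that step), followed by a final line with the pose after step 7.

0 120/313 24/41 -1164/12833 -6216/12833 3 3 E
1 60/109 60/49 330/5341 -4740/5341 2 3 S
2 120/113 120/233 -21180/26329 -20760/26329 2 4 W
3 6/13 15/16 3/416 -291/416 3 4 S
4 24/29 120/277 -4908/8033 -5064/8033 3 5 W
5 12/25 60/197 -1614/4925 -1932/4925 4 5 N
6 24/73 24/49 -300/3577 -1464/3577 4 4 E
7 6/13 15/16 3/416 -291/416 3 4 S
final 3 5 W

n=0: pose=(3,3,E); sL=120/313, sR=24/41; mL=-1164/12833, mR=-6216/12833; mL+mR=-180/313 → advance -1; mR−mL=-5052/12833 → turn -1·90°
n=1: pose=(2,3,S); sL=60/109, sR=60/49; mL=330/5341, mR=-4740/5341; mL+mR=-90/109 → advance -1; mR−mL=-5070/5341 → turn -1·90°
n=2: pose=(2,4,W); sL=120/113, sR=120/233; mL=-21180/26329, mR=-20760/26329; mL+mR=-180/113 → advance -1; mR−mL=420/26329 → turn +1·90°
n=3: pose=(3,4,S); sL=6/13, sR=15/16; mL=3/416, mR=-291/416; mL+mR=-9/13 → advance -1; mR−mL=-147/208 → turn -1·90°
n=4: pose=(3,5,W); sL=24/29, sR=120/277; mL=-4908/8033, mR=-5064/8033; mL+mR=-36/29 → advance -1; mR−mL=-156/8033 → turn -1·90°
n=5: pose=(4,5,N); sL=12/25, sR=60/197; mL=-1614/4925, mR=-1932/4925; mL+mR=-18/25 → advance -1; mR−mL=-318/4925 → turn -1·90°
n=6: pose=(4,4,E); sL=24/73, sR=24/49; mL=-300/3577, mR=-1464/3577; mL+mR=-36/73 → advance -1; mR−mL=-1164/3577 → turn -1·90°
n=7: pose=(3,4,S); sL=6/13, sR=15/16; mL=3/416, mR=-291/416; mL+mR=-9/13 → advance -1; mR−mL=-147/208 → turn -1·90°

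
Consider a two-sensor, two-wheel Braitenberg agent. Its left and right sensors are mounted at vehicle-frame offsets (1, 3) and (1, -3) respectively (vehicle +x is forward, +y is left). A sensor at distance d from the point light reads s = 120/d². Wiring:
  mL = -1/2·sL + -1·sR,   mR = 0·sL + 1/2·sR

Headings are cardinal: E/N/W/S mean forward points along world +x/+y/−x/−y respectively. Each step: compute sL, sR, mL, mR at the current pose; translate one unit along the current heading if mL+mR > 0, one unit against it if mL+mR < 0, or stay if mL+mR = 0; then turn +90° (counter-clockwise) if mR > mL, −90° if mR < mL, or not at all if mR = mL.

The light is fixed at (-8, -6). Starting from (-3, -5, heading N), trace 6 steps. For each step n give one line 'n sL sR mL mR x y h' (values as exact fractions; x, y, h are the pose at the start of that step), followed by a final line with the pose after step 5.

n=0: pose=(-3,-5,N); sL=15, sR=30/17; mL=-315/34, mR=15/17; mL+mR=-285/34 → advance -1; mR−mL=345/34 → turn +1·90°
n=1: pose=(-3,-6,W); sL=24/5, sR=24/5; mL=-36/5, mR=12/5; mL+mR=-24/5 → advance -1; mR−mL=48/5 → turn +1·90°
n=2: pose=(-2,-6,S); sL=60/41, sR=12; mL=-522/41, mR=6; mL+mR=-276/41 → advance -1; mR−mL=768/41 → turn +1·90°
n=3: pose=(-2,-5,E); sL=24/13, sR=120/53; mL=-2196/689, mR=60/53; mL+mR=-1416/689 → advance -1; mR−mL=2976/689 → turn +1·90°
n=4: pose=(-3,-5,N); sL=15, sR=30/17; mL=-315/34, mR=15/17; mL+mR=-285/34 → advance -1; mR−mL=345/34 → turn +1·90°
n=5: pose=(-3,-6,W); sL=24/5, sR=24/5; mL=-36/5, mR=12/5; mL+mR=-24/5 → advance -1; mR−mL=48/5 → turn +1·90°

0 15 30/17 -315/34 15/17 -3 -5 N
1 24/5 24/5 -36/5 12/5 -3 -6 W
2 60/41 12 -522/41 6 -2 -6 S
3 24/13 120/53 -2196/689 60/53 -2 -5 E
4 15 30/17 -315/34 15/17 -3 -5 N
5 24/5 24/5 -36/5 12/5 -3 -6 W
final -2 -6 S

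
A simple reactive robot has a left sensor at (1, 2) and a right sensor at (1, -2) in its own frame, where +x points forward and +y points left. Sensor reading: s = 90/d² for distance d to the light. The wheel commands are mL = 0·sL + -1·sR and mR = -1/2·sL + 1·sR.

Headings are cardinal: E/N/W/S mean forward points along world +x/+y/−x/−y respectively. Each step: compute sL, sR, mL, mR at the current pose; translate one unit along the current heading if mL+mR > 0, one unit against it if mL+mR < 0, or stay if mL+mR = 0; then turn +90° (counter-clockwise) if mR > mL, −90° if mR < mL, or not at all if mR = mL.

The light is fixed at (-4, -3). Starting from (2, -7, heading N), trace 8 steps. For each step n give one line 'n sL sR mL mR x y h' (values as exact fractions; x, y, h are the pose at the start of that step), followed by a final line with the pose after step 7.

0 18/5 90/73 -90/73 -207/365 2 -7 N
1 45/37 45/17 -45/17 2565/1258 2 -8 W
2 10/13 90/61 -90/61 865/793 3 -8 S
3 45/34 9/10 -9/10 81/340 3 -7 E
4 18/5 90/73 -90/73 -207/365 2 -7 N
5 45/37 45/17 -45/17 2565/1258 2 -8 W
6 10/13 90/61 -90/61 865/793 3 -8 S
7 45/34 9/10 -9/10 81/340 3 -7 E
final 2 -7 N

n=0: pose=(2,-7,N); sL=18/5, sR=90/73; mL=-90/73, mR=-207/365; mL+mR=-9/5 → advance -1; mR−mL=243/365 → turn +1·90°
n=1: pose=(2,-8,W); sL=45/37, sR=45/17; mL=-45/17, mR=2565/1258; mL+mR=-45/74 → advance -1; mR−mL=5895/1258 → turn +1·90°
n=2: pose=(3,-8,S); sL=10/13, sR=90/61; mL=-90/61, mR=865/793; mL+mR=-5/13 → advance -1; mR−mL=2035/793 → turn +1·90°
n=3: pose=(3,-7,E); sL=45/34, sR=9/10; mL=-9/10, mR=81/340; mL+mR=-45/68 → advance -1; mR−mL=387/340 → turn +1·90°
n=4: pose=(2,-7,N); sL=18/5, sR=90/73; mL=-90/73, mR=-207/365; mL+mR=-9/5 → advance -1; mR−mL=243/365 → turn +1·90°
n=5: pose=(2,-8,W); sL=45/37, sR=45/17; mL=-45/17, mR=2565/1258; mL+mR=-45/74 → advance -1; mR−mL=5895/1258 → turn +1·90°
n=6: pose=(3,-8,S); sL=10/13, sR=90/61; mL=-90/61, mR=865/793; mL+mR=-5/13 → advance -1; mR−mL=2035/793 → turn +1·90°
n=7: pose=(3,-7,E); sL=45/34, sR=9/10; mL=-9/10, mR=81/340; mL+mR=-45/68 → advance -1; mR−mL=387/340 → turn +1·90°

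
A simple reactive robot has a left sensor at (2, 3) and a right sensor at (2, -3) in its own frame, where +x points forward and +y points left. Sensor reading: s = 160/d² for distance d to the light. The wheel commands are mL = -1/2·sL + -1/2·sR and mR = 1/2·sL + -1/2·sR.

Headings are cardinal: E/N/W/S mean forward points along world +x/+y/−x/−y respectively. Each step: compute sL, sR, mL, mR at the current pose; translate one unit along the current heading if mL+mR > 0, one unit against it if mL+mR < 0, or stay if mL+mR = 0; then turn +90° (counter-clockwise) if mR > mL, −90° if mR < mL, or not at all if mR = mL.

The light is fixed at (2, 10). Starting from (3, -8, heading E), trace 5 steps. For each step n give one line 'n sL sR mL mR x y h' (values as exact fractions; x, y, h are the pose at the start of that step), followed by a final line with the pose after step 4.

n=0: pose=(3,-8,E); sL=80/117, sR=16/45; mL=-304/585, mR=32/195; mL+mR=-16/45 → advance -1; mR−mL=80/117 → turn +1·90°
n=1: pose=(2,-8,N); sL=32/53, sR=32/53; mL=-32/53, mR=0; mL+mR=-32/53 → advance -1; mR−mL=32/53 → turn +1·90°
n=2: pose=(2,-9,W); sL=20/61, sR=8/13; mL=-374/793, mR=-114/793; mL+mR=-8/13 → advance -1; mR−mL=20/61 → turn +1·90°
n=3: pose=(3,-9,S); sL=160/457, sR=32/89; mL=-14432/40673, mR=-192/40673; mL+mR=-32/89 → advance -1; mR−mL=160/457 → turn +1·90°
n=4: pose=(3,-8,E); sL=80/117, sR=16/45; mL=-304/585, mR=32/195; mL+mR=-16/45 → advance -1; mR−mL=80/117 → turn +1·90°

0 80/117 16/45 -304/585 32/195 3 -8 E
1 32/53 32/53 -32/53 0 2 -8 N
2 20/61 8/13 -374/793 -114/793 2 -9 W
3 160/457 32/89 -14432/40673 -192/40673 3 -9 S
4 80/117 16/45 -304/585 32/195 3 -8 E
final 2 -8 N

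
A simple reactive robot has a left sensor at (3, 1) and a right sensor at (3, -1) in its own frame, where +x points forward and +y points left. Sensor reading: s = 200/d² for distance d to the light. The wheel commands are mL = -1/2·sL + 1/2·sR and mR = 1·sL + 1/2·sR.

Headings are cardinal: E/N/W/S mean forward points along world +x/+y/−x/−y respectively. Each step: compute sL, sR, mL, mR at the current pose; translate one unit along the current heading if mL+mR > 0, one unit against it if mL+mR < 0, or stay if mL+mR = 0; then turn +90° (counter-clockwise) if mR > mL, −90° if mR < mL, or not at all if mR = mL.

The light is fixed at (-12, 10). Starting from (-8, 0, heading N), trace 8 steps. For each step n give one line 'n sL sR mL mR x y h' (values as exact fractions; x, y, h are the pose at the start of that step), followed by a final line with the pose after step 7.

0 100/29 100/37 -400/1073 5150/1073 -8 0 N
1 200/101 40/13 720/1313 4620/1313 -8 1 W
2 5/4 50/37 15/296 285/148 -9 1 S
3 200/117 200/157 -4000/18369 43100/18369 -9 0 E
4 100/29 100/37 -400/1073 5150/1073 -8 0 N
5 200/101 40/13 720/1313 4620/1313 -8 1 W
6 5/4 50/37 15/296 285/148 -9 1 S
7 200/117 200/157 -4000/18369 43100/18369 -9 0 E
final -8 0 N

n=0: pose=(-8,0,N); sL=100/29, sR=100/37; mL=-400/1073, mR=5150/1073; mL+mR=4750/1073 → advance +1; mR−mL=150/29 → turn +1·90°
n=1: pose=(-8,1,W); sL=200/101, sR=40/13; mL=720/1313, mR=4620/1313; mL+mR=5340/1313 → advance +1; mR−mL=300/101 → turn +1·90°
n=2: pose=(-9,1,S); sL=5/4, sR=50/37; mL=15/296, mR=285/148; mL+mR=585/296 → advance +1; mR−mL=15/8 → turn +1·90°
n=3: pose=(-9,0,E); sL=200/117, sR=200/157; mL=-4000/18369, mR=43100/18369; mL+mR=39100/18369 → advance +1; mR−mL=100/39 → turn +1·90°
n=4: pose=(-8,0,N); sL=100/29, sR=100/37; mL=-400/1073, mR=5150/1073; mL+mR=4750/1073 → advance +1; mR−mL=150/29 → turn +1·90°
n=5: pose=(-8,1,W); sL=200/101, sR=40/13; mL=720/1313, mR=4620/1313; mL+mR=5340/1313 → advance +1; mR−mL=300/101 → turn +1·90°
n=6: pose=(-9,1,S); sL=5/4, sR=50/37; mL=15/296, mR=285/148; mL+mR=585/296 → advance +1; mR−mL=15/8 → turn +1·90°
n=7: pose=(-9,0,E); sL=200/117, sR=200/157; mL=-4000/18369, mR=43100/18369; mL+mR=39100/18369 → advance +1; mR−mL=100/39 → turn +1·90°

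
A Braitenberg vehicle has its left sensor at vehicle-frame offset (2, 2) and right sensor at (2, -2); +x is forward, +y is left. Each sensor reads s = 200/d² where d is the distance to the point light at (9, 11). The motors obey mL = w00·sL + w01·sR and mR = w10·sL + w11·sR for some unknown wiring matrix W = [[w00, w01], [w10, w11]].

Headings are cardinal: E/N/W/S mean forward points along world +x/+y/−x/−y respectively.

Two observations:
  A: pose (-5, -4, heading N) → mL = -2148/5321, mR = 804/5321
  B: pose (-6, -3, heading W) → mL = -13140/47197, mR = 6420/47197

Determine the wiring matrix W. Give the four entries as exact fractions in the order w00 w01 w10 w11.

1/2 -1 1 -1/2

obs A: pose=(-5,-4,N) → sL=8/17, sR=200/313, mL=-2148/5321, mR=804/5321
obs B: pose=(-6,-3,W) → sL=40/109, sR=200/433, mL=-13140/47197, mR=6420/47197
sensor matrix S = [[8/17, 200/313], [40/109, 200/433]]; det S = -4300800/251135237
solve [mL_A; mL_B] = S·[w00; w01] and [mR_A; mR_B] = S·[w10; w11]:
  w00 = 1/2, w01 = -1, w10 = 1, w11 = -1/2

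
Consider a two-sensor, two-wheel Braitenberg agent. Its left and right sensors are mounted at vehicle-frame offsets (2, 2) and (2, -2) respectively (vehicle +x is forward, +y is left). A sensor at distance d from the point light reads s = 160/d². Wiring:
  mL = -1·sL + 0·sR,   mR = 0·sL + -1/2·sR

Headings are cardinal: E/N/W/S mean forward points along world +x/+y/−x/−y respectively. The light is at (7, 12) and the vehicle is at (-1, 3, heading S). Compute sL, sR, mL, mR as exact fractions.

left sensor world pos  = (1, 1); dL² = 157
right sensor world pos = (-3, 1); dR² = 221
sL = 160/157 = 160/157
sR = 160/221 = 160/221
mL = -1·sL + 0·sR = -160/157
mR = 0·sL + -1/2·sR = -80/221

160/157 160/221 -160/157 -80/221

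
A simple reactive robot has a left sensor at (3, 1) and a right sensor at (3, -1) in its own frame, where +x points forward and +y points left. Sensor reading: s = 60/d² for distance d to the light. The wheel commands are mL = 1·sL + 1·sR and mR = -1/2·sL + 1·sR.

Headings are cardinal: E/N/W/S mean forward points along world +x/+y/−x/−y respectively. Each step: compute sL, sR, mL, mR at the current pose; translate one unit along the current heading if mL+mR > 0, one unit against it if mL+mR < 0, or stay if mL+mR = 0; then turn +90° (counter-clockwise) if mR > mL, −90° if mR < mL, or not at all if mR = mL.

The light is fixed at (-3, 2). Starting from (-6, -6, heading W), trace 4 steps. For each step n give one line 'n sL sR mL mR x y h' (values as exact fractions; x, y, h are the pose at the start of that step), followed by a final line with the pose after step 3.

n=0: pose=(-6,-6,W); sL=20/39, sR=12/17; mL=808/663, mR=298/663; mL+mR=1106/663 → advance +1; mR−mL=-10/13 → turn -1·90°
n=1: pose=(-7,-6,N); sL=6/5, sR=30/17; mL=252/85, mR=99/85; mL+mR=351/85 → advance +1; mR−mL=-9/5 → turn -1·90°
n=2: pose=(-7,-5,E); sL=60/37, sR=12/13; mL=1224/481, mR=54/481; mL+mR=1278/481 → advance +1; mR−mL=-90/37 → turn -1·90°
n=3: pose=(-6,-5,S); sL=15/26, sR=15/29; mL=825/754, mR=345/1508; mL+mR=1995/1508 → advance +1; mR−mL=-45/52 → turn -1·90°

0 20/39 12/17 808/663 298/663 -6 -6 W
1 6/5 30/17 252/85 99/85 -7 -6 N
2 60/37 12/13 1224/481 54/481 -7 -5 E
3 15/26 15/29 825/754 345/1508 -6 -5 S
final -6 -6 W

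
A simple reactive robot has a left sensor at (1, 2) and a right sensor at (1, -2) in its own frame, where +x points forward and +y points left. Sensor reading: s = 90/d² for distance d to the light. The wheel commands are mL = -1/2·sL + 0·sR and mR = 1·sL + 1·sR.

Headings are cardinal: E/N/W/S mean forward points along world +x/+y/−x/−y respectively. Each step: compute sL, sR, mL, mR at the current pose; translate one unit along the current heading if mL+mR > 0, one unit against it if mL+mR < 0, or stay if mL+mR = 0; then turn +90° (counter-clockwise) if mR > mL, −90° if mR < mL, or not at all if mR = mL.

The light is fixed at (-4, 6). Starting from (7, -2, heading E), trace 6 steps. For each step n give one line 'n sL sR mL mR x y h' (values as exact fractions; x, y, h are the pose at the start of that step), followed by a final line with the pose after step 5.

0 1/2 45/122 -1/4 53/61 7 -2 E
1 90/149 18/49 -45/149 7092/7301 8 -2 N
2 45/101 45/73 -45/202 7830/7373 8 -1 W
3 90/233 18/29 -45/233 6804/6757 7 -1 S
4 1/2 45/122 -1/4 53/61 7 -2 E
5 90/149 18/49 -45/149 7092/7301 8 -2 N
final 8 -1 W

n=0: pose=(7,-2,E); sL=1/2, sR=45/122; mL=-1/4, mR=53/61; mL+mR=151/244 → advance +1; mR−mL=273/244 → turn +1·90°
n=1: pose=(8,-2,N); sL=90/149, sR=18/49; mL=-45/149, mR=7092/7301; mL+mR=4887/7301 → advance +1; mR−mL=9297/7301 → turn +1·90°
n=2: pose=(8,-1,W); sL=45/101, sR=45/73; mL=-45/202, mR=7830/7373; mL+mR=12375/14746 → advance +1; mR−mL=18945/14746 → turn +1·90°
n=3: pose=(7,-1,S); sL=90/233, sR=18/29; mL=-45/233, mR=6804/6757; mL+mR=5499/6757 → advance +1; mR−mL=8109/6757 → turn +1·90°
n=4: pose=(7,-2,E); sL=1/2, sR=45/122; mL=-1/4, mR=53/61; mL+mR=151/244 → advance +1; mR−mL=273/244 → turn +1·90°
n=5: pose=(8,-2,N); sL=90/149, sR=18/49; mL=-45/149, mR=7092/7301; mL+mR=4887/7301 → advance +1; mR−mL=9297/7301 → turn +1·90°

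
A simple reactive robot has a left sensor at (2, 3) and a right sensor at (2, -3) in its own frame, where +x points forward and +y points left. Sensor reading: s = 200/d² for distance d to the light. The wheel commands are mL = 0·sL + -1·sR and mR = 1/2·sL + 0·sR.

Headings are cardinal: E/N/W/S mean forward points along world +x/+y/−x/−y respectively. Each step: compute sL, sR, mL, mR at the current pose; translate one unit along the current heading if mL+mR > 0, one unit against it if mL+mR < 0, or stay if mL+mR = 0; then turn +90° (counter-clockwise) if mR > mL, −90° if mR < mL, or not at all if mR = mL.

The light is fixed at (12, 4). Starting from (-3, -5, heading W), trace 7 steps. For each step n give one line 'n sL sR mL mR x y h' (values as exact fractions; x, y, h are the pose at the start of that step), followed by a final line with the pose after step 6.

n=0: pose=(-3,-5,W); sL=200/433, sR=8/13; mL=-8/13, mR=100/433; mL+mR=-2164/5629 → advance -1; mR−mL=4764/5629 → turn +1·90°
n=1: pose=(-2,-5,S); sL=100/121, sR=20/41; mL=-20/41, mR=50/121; mL+mR=-370/4961 → advance -1; mR−mL=4470/4961 → turn +1·90°
n=2: pose=(-2,-4,E); sL=200/169, sR=40/53; mL=-40/53, mR=100/169; mL+mR=-1460/8957 → advance -1; mR−mL=12060/8957 → turn +1·90°
n=3: pose=(-3,-4,N); sL=5/9, sR=10/9; mL=-10/9, mR=5/18; mL+mR=-5/6 → advance -1; mR−mL=25/18 → turn +1·90°
n=4: pose=(-3,-5,W); sL=200/433, sR=8/13; mL=-8/13, mR=100/433; mL+mR=-2164/5629 → advance -1; mR−mL=4764/5629 → turn +1·90°
n=5: pose=(-2,-5,S); sL=100/121, sR=20/41; mL=-20/41, mR=50/121; mL+mR=-370/4961 → advance -1; mR−mL=4470/4961 → turn +1·90°
n=6: pose=(-2,-4,E); sL=200/169, sR=40/53; mL=-40/53, mR=100/169; mL+mR=-1460/8957 → advance -1; mR−mL=12060/8957 → turn +1·90°

0 200/433 8/13 -8/13 100/433 -3 -5 W
1 100/121 20/41 -20/41 50/121 -2 -5 S
2 200/169 40/53 -40/53 100/169 -2 -4 E
3 5/9 10/9 -10/9 5/18 -3 -4 N
4 200/433 8/13 -8/13 100/433 -3 -5 W
5 100/121 20/41 -20/41 50/121 -2 -5 S
6 200/169 40/53 -40/53 100/169 -2 -4 E
final -3 -4 N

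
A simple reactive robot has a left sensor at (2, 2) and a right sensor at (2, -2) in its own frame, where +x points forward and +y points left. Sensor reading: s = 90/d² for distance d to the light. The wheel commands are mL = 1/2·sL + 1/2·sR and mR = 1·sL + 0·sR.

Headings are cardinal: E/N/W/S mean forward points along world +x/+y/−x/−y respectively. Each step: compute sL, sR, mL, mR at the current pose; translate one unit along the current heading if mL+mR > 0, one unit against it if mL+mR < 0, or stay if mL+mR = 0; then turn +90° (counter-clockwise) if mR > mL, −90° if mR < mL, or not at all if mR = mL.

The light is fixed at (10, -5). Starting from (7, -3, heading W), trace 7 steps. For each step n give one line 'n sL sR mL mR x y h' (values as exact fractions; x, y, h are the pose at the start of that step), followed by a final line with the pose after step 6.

n=0: pose=(7,-3,W); sL=18/5, sR=90/41; mL=594/205, mR=18/5; mL+mR=1332/205 → advance +1; mR−mL=144/205 → turn +1·90°
n=1: pose=(6,-3,S); sL=45/2, sR=5/2; mL=25/2, mR=45/2; mL+mR=35 → advance +1; mR−mL=10 → turn +1·90°
n=2: pose=(6,-4,E); sL=90/13, sR=18; mL=162/13, mR=90/13; mL+mR=252/13 → advance +1; mR−mL=-72/13 → turn -1·90°
n=3: pose=(7,-4,S); sL=45, sR=45/13; mL=315/13, mR=45; mL+mR=900/13 → advance +1; mR−mL=270/13 → turn +1·90°
n=4: pose=(7,-5,E); sL=18, sR=18; mL=18, mR=18; mL+mR=36 → advance +1; mR−mL=0 → turn +0·90°
n=5: pose=(8,-5,E); sL=45/2, sR=45/2; mL=45/2, mR=45/2; mL+mR=45 → advance +1; mR−mL=0 → turn +0·90°
n=6: pose=(9,-5,E); sL=18, sR=18; mL=18, mR=18; mL+mR=36 → advance +1; mR−mL=0 → turn +0·90°

0 18/5 90/41 594/205 18/5 7 -3 W
1 45/2 5/2 25/2 45/2 6 -3 S
2 90/13 18 162/13 90/13 6 -4 E
3 45 45/13 315/13 45 7 -4 S
4 18 18 18 18 7 -5 E
5 45/2 45/2 45/2 45/2 8 -5 E
6 18 18 18 18 9 -5 E
final 10 -5 E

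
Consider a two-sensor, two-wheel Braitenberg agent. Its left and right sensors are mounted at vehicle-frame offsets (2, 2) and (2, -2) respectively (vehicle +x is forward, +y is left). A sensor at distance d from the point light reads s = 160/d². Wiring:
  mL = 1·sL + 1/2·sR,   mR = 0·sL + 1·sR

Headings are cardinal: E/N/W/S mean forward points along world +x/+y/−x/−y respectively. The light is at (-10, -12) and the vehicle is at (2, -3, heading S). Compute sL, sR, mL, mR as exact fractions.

left sensor world pos  = (4, -5); dL² = 245
right sensor world pos = (0, -5); dR² = 149
sL = 160/245 = 32/49
sR = 160/149 = 160/149
mL = 1·sL + 1/2·sR = 8688/7301
mR = 0·sL + 1·sR = 160/149

32/49 160/149 8688/7301 160/149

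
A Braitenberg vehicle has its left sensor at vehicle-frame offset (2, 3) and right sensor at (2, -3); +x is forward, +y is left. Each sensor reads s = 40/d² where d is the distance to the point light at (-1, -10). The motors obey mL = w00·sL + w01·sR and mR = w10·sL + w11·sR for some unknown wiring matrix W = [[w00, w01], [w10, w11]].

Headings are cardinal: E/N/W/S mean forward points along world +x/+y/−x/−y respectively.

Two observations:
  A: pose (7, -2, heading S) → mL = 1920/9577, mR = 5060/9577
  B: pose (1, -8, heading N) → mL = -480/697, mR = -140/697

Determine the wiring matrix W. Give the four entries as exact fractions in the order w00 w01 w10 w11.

obs A: pose=(7,-2,S) → sL=40/157, sR=40/61, mL=1920/9577, mR=5060/9577
obs B: pose=(1,-8,N) → sL=40/17, sR=40/41, mL=-480/697, mR=-140/697
sensor matrix S = [[40/157, 40/61], [40/17, 40/41]]; det S = -8640000/6675169
solve [mL_A; mL_B] = S·[w00; w01] and [mR_A; mR_B] = S·[w10; w11]:
  w00 = -1/2, w01 = 1/2, w10 = -1/2, w11 = 1

-1/2 1/2 -1/2 1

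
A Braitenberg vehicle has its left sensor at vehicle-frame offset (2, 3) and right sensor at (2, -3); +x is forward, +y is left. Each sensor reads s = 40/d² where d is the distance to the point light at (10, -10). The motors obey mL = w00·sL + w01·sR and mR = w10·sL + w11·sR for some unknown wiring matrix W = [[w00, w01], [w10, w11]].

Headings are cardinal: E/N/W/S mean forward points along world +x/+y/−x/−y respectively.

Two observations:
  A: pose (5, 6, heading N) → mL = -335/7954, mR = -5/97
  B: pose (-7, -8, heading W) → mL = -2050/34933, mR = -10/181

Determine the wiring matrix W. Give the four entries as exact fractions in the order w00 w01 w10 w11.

-1 1/2 -1/2 0

obs A: pose=(5,6,N) → sL=10/97, sR=5/41, mL=-335/7954, mR=-5/97
obs B: pose=(-7,-8,W) → sL=20/181, sR=20/193, mL=-2050/34933, mR=-10/181
sensor matrix S = [[10/97, 5/41], [20/181, 20/193]]; det S = -387900/138928541
solve [mL_A; mL_B] = S·[w00; w01] and [mR_A; mR_B] = S·[w10; w11]:
  w00 = -1, w01 = 1/2, w10 = -1/2, w11 = 0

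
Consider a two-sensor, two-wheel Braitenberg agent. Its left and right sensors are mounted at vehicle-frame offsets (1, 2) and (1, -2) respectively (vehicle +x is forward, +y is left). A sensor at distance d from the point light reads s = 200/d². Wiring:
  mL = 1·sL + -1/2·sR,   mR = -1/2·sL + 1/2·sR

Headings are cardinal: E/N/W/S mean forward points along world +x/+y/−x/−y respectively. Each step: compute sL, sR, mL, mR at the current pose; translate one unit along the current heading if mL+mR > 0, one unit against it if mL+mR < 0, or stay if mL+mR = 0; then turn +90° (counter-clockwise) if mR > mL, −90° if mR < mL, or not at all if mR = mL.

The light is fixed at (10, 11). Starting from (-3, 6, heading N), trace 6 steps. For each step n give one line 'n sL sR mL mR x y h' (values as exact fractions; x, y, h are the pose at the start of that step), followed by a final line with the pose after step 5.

n=0: pose=(-3,6,N); sL=200/241, sR=200/137; mL=3300/33017, mR=10400/33017; mL+mR=100/241 → advance +1; mR−mL=7100/33017 → turn +1·90°
n=1: pose=(-3,7,W); sL=25/29, sR=1; mL=21/58, mR=2/29; mL+mR=25/58 → advance +1; mR−mL=-17/58 → turn -1·90°
n=2: pose=(-4,7,N); sL=40/53, sR=200/153; mL=820/8109, mR=2240/8109; mL+mR=20/53 → advance +1; mR−mL=1420/8109 → turn +1·90°
n=3: pose=(-4,8,W); sL=4/5, sR=100/113; mL=202/565, mR=24/565; mL+mR=2/5 → advance +1; mR−mL=-178/565 → turn -1·90°
n=4: pose=(-5,8,N); sL=200/293, sR=200/173; mL=5300/50689, mR=12000/50689; mL+mR=100/293 → advance +1; mR−mL=6700/50689 → turn +1·90°
n=5: pose=(-5,9,W); sL=25/34, sR=25/32; mL=375/1088, mR=25/1088; mL+mR=25/68 → advance +1; mR−mL=-175/544 → turn -1·90°

0 200/241 200/137 3300/33017 10400/33017 -3 6 N
1 25/29 1 21/58 2/29 -3 7 W
2 40/53 200/153 820/8109 2240/8109 -4 7 N
3 4/5 100/113 202/565 24/565 -4 8 W
4 200/293 200/173 5300/50689 12000/50689 -5 8 N
5 25/34 25/32 375/1088 25/1088 -5 9 W
final -6 9 N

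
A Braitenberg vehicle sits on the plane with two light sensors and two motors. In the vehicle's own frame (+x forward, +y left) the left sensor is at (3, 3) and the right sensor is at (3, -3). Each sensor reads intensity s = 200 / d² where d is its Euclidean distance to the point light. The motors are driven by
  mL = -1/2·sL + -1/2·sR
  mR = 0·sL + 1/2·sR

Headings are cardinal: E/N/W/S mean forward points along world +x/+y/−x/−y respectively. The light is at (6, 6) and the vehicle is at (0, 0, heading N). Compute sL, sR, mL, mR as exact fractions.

left sensor world pos  = (-3, 3); dL² = 90
right sensor world pos = (3, 3); dR² = 18
sL = 200/90 = 20/9
sR = 200/18 = 100/9
mL = -1/2·sL + -1/2·sR = -20/3
mR = 0·sL + 1/2·sR = 50/9

20/9 100/9 -20/3 50/9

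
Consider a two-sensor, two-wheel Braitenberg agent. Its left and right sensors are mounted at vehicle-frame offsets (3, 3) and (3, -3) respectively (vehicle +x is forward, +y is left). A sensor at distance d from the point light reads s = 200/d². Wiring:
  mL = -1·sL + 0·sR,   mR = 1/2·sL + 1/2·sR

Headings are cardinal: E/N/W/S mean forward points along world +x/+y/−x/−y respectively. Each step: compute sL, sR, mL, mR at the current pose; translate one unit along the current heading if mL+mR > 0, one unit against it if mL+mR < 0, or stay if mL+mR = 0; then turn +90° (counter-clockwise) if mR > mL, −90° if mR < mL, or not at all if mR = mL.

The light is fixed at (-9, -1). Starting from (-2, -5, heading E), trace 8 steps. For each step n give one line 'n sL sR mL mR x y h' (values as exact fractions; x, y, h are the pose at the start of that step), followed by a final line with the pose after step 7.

n=0: pose=(-2,-5,E); sL=200/101, sR=200/149; mL=-200/101, mR=25000/15049; mL+mR=-4800/15049 → advance -1; mR−mL=54800/15049 → turn +1·90°
n=1: pose=(-3,-5,N); sL=20, sR=100/41; mL=-20, mR=460/41; mL+mR=-360/41 → advance -1; mR−mL=1280/41 → turn +1·90°
n=2: pose=(-3,-6,W); sL=200/73, sR=200/13; mL=-200/73, mR=8600/949; mL+mR=6000/949 → advance +1; mR−mL=11200/949 → turn +1·90°
n=3: pose=(-4,-6,S); sL=25/16, sR=50/17; mL=-25/16, mR=1225/544; mL+mR=375/544 → advance +1; mR−mL=2075/544 → turn +1·90°
n=4: pose=(-4,-7,E); sL=200/73, sR=40/29; mL=-200/73, mR=4360/2117; mL+mR=-1440/2117 → advance -1; mR−mL=10160/2117 → turn +1·90°
n=5: pose=(-5,-7,N); sL=20, sR=100/29; mL=-20, mR=340/29; mL+mR=-240/29 → advance -1; mR−mL=920/29 → turn +1·90°
n=6: pose=(-5,-8,W); sL=200/101, sR=200/17; mL=-200/101, mR=11800/1717; mL+mR=8400/1717 → advance +1; mR−mL=15200/1717 → turn +1·90°
n=7: pose=(-6,-8,S); sL=25/17, sR=2; mL=-25/17, mR=59/34; mL+mR=9/34 → advance +1; mR−mL=109/34 → turn +1·90°

0 200/101 200/149 -200/101 25000/15049 -2 -5 E
1 20 100/41 -20 460/41 -3 -5 N
2 200/73 200/13 -200/73 8600/949 -3 -6 W
3 25/16 50/17 -25/16 1225/544 -4 -6 S
4 200/73 40/29 -200/73 4360/2117 -4 -7 E
5 20 100/29 -20 340/29 -5 -7 N
6 200/101 200/17 -200/101 11800/1717 -5 -8 W
7 25/17 2 -25/17 59/34 -6 -8 S
final -6 -9 E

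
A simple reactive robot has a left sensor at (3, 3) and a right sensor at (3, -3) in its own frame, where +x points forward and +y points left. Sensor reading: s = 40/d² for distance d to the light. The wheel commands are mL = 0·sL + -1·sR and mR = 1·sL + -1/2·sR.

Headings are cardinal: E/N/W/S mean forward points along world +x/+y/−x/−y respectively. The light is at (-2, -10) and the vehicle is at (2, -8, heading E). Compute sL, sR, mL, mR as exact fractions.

left sensor world pos  = (5, -5); dL² = 74
right sensor world pos = (5, -11); dR² = 50
sL = 40/74 = 20/37
sR = 40/50 = 4/5
mL = 0·sL + -1·sR = -4/5
mR = 1·sL + -1/2·sR = 26/185

20/37 4/5 -4/5 26/185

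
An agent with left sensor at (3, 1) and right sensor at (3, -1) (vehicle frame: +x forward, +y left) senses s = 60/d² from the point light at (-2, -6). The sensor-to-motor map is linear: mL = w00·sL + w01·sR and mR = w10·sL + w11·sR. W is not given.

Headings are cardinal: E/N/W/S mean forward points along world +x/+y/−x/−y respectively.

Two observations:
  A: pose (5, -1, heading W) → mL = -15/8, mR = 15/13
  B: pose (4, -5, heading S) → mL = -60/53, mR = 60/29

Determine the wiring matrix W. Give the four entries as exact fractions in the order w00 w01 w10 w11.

obs A: pose=(5,-1,W) → sL=15/8, sR=15/13, mL=-15/8, mR=15/13
obs B: pose=(4,-5,S) → sL=60/53, sR=60/29, mL=-60/53, mR=60/29
sensor matrix S = [[15/8, 15/13], [60/53, 60/29]]; det S = 102825/39962
solve [mL_A; mL_B] = S·[w00; w01] and [mR_A; mR_B] = S·[w10; w11]:
  w00 = -1, w01 = 0, w10 = 0, w11 = 1

-1 0 0 1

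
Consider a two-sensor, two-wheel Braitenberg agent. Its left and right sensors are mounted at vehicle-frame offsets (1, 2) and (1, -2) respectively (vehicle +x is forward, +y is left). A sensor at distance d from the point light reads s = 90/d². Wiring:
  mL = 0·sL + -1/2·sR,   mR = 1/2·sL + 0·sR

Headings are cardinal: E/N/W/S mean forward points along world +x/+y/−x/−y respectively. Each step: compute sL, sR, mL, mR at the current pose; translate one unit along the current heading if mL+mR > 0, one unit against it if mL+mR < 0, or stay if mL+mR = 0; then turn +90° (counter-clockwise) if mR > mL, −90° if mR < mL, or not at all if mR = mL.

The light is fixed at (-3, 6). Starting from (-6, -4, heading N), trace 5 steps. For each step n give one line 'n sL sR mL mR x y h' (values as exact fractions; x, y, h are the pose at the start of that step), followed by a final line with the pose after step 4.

0 45/53 45/41 -45/82 45/106 -6 -4 N
1 18/37 90/97 -45/97 9/37 -6 -5 W
2 5/8 9/16 -9/32 5/16 -5 -5 S
3 90/101 90/197 -45/197 45/101 -5 -6 E
4 9/13 45/61 -45/122 9/26 -4 -6 N
final -4 -7 W

n=0: pose=(-6,-4,N); sL=45/53, sR=45/41; mL=-45/82, mR=45/106; mL+mR=-270/2173 → advance -1; mR−mL=2115/2173 → turn +1·90°
n=1: pose=(-6,-5,W); sL=18/37, sR=90/97; mL=-45/97, mR=9/37; mL+mR=-792/3589 → advance -1; mR−mL=2538/3589 → turn +1·90°
n=2: pose=(-5,-5,S); sL=5/8, sR=9/16; mL=-9/32, mR=5/16; mL+mR=1/32 → advance +1; mR−mL=19/32 → turn +1·90°
n=3: pose=(-5,-6,E); sL=90/101, sR=90/197; mL=-45/197, mR=45/101; mL+mR=4320/19897 → advance +1; mR−mL=13410/19897 → turn +1·90°
n=4: pose=(-4,-6,N); sL=9/13, sR=45/61; mL=-45/122, mR=9/26; mL+mR=-18/793 → advance -1; mR−mL=567/793 → turn +1·90°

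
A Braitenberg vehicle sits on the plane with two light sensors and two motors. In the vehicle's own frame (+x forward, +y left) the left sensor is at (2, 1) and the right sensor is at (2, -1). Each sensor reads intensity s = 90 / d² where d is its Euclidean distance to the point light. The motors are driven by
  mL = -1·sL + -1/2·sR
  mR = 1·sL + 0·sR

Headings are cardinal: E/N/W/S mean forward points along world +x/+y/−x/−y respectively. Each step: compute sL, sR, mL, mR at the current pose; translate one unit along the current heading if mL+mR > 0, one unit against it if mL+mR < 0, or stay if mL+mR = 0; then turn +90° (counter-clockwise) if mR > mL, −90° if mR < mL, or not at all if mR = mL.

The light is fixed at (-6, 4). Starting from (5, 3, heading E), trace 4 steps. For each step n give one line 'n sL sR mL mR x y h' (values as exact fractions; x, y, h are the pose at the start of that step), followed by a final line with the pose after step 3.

n=0: pose=(5,3,E); sL=90/169, sR=90/173; mL=-23175/29237, mR=90/169; mL+mR=-45/173 → advance -1; mR−mL=38745/29237 → turn +1·90°
n=1: pose=(4,3,N); sL=45/41, sR=45/61; mL=-7335/5002, mR=45/41; mL+mR=-45/122 → advance -1; mR−mL=12825/5002 → turn +1·90°
n=2: pose=(4,2,W); sL=90/73, sR=18/13; mL=-1827/949, mR=90/73; mL+mR=-9/13 → advance -1; mR−mL=2997/949 → turn +1·90°
n=3: pose=(5,2,S); sL=9/16, sR=45/58; mL=-441/464, mR=9/16; mL+mR=-45/116 → advance -1; mR−mL=351/232 → turn +1·90°

0 90/169 90/173 -23175/29237 90/169 5 3 E
1 45/41 45/61 -7335/5002 45/41 4 3 N
2 90/73 18/13 -1827/949 90/73 4 2 W
3 9/16 45/58 -441/464 9/16 5 2 S
final 5 3 E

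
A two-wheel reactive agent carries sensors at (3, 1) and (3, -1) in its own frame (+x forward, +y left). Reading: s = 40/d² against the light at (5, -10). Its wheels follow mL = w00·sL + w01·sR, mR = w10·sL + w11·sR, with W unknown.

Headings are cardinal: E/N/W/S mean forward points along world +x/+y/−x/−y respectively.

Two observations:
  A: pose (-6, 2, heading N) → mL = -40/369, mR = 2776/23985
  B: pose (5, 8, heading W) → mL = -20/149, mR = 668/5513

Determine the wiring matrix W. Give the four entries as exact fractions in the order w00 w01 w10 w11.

obs A: pose=(-6,2,N) → sL=40/369, sR=8/65, mL=-40/369, mR=2776/23985
obs B: pose=(5,8,W) → sL=20/149, sR=4/37, mL=-20/149, mR=668/5513
sensor matrix S = [[40/369, 8/65], [20/149, 4/37]]; det S = -126976/26445861
solve [mL_A; mL_B] = S·[w00; w01] and [mR_A; mR_B] = S·[w10; w11]:
  w00 = -1, w01 = 0, w10 = 1/2, w11 = 1/2

-1 0 1/2 1/2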